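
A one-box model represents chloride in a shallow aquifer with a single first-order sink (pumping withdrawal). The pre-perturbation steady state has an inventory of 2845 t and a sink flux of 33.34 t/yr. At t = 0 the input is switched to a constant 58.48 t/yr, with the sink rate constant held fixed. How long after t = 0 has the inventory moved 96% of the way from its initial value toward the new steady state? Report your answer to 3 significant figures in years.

τ = M₀/F₀ = 2845/33.34 = 85.33 yr.
The remaining gap fraction is e^(−t/τ); 96% covered ⇒ e^(−t/τ) = 0.0400.
t = −τ ln(0.0400) = 85.33 × 3.219 = 274.7 yr.

275 yr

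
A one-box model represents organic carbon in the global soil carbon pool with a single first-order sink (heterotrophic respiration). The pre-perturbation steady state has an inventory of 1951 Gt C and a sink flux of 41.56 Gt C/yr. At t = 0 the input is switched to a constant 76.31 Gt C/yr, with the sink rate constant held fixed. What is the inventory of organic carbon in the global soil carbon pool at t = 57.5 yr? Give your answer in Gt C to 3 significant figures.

τ = M₀/F₀ = 1951/41.56 = 46.94 yr; rate constant k = 1/τ.
New steady state M_∞ = F₁/k = F₁·τ = 76.31 × 46.94 = 3582.3 Gt C.
M(t) = M_∞ + (M₀ − M_∞)·e^(−t/τ); t/τ = 57.5/46.94 = 1.225, so e^(−t/τ) = 0.2938.
M(t) = 3582.3 − 1631 × 0.2938 = 3103.0 Gt C.

3100 Gt C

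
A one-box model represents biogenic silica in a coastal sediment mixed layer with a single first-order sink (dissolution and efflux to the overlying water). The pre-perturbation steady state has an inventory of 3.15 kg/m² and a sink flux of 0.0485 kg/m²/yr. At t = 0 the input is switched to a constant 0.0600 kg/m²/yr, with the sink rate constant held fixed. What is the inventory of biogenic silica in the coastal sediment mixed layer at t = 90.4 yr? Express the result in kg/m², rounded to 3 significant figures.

3.71 kg/m²

Residence time τ = M₀/F₀ = 64.95 yr. The eventual steady state is M_∞ = M₀·(F₁/F₀) = 3.15 × 0.0600/0.0485 = 3.8969 kg/m².
The anomaly ΔM(t) = M(t) − M_∞ decays as ΔM₀·e^(−t/τ) with ΔM₀ = 3.15 − 3.8969 = −0.7469 kg/m².
At t = 90.4 yr, e^(−t/τ) = e^(−1.392) = 0.2486, so ΔM = −0.1857 kg/m² and M = 3.8969 − 0.1857 = 3.7112 kg/m².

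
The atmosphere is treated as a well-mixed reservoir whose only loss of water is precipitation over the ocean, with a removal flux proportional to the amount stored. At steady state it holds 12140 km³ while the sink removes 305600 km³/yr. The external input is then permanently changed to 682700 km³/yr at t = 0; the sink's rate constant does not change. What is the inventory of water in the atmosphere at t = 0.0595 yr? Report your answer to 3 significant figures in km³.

23800 km³

τ = M₀/F₀ = 12140/305600 = 0.03973 yr; rate constant k = 1/τ.
New steady state M_∞ = F₁/k = F₁·τ = 682700 × 0.03973 = 27120 km³.
M(t) = M_∞ + (M₀ − M_∞)·e^(−t/τ); t/τ = 0.0595/0.03973 = 1.498, so e^(−t/τ) = 0.2236.
M(t) = 27120 − 14980 × 0.2236 = 23770 km³.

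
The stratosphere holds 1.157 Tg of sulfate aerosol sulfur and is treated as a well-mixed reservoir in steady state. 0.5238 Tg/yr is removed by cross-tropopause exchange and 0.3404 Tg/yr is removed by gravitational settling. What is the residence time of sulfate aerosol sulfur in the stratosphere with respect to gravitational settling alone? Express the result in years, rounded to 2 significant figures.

Residence time with respect to a single sink: τ = M / F_sink.
τ = 1.157 / 0.3404 = 3.399 yr.

3.4 yr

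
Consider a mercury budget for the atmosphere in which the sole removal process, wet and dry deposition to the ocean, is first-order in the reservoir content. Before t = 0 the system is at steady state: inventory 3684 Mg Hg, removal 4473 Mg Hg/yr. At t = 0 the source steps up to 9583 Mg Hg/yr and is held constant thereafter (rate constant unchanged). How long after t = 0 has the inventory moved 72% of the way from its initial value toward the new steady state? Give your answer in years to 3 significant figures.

1.05 yr

τ = M₀/F₀ = 3684/4473 = 0.8236 yr.
The remaining gap fraction is e^(−t/τ); 72% covered ⇒ e^(−t/τ) = 0.280.
t = −τ ln(0.280) = 0.8236 × 1.273 = 1.048 yr.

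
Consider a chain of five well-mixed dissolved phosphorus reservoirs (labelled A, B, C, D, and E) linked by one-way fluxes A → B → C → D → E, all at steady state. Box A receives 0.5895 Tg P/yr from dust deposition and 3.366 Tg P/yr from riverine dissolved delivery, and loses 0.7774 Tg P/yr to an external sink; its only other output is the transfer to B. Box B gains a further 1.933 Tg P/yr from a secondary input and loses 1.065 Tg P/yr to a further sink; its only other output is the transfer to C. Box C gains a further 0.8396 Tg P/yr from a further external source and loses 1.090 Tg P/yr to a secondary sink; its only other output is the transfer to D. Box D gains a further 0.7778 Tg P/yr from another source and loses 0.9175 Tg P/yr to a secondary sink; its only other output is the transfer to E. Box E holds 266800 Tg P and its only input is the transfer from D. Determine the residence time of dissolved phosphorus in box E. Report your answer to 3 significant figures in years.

Box A: F(A→B) = (0.5895 + 3.366) − 0.7774 = 3.1781 Tg P/yr.
Box B: F(B→C) = (3.1781 + 1.933) − 1.065 = 4.0461 Tg P/yr.
Box C: F(C→D) = (4.0461 + 0.8396) − 1.090 = 3.7957 Tg P/yr.
Box D: F(D→E) = (3.7957 + 0.7778) − 0.9175 = 3.6560 Tg P/yr.
Box E throughput = its input = 3.6560 Tg P/yr; τ = 266800 / 3.6560 = 72980 yr.

73000 yr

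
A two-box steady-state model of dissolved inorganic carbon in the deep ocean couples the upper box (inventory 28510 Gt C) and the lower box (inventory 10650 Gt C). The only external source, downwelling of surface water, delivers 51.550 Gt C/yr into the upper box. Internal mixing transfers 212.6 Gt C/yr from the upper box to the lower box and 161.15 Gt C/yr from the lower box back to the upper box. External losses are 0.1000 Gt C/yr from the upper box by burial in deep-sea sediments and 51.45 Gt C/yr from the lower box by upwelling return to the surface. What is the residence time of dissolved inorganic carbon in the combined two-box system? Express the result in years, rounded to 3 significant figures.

Treat the two boxes together as one reservoir: the mixing fluxes between them are internal recycling, so τ = ΣM / Σ(external losses).
M_total = 28510 + 10650 = 39160 Gt C.
ΣF_external_out = 0.1000 + 51.45 = 51.550 Gt C/yr.
τ = M_total / ΣF_ext = 39160 / 51.550 = 759.7 yr.

760 yr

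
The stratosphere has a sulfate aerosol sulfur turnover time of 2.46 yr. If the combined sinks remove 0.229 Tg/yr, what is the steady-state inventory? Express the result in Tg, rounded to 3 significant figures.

τ = M/F ⇒ M = τ × F = 2.46 × 0.229 = 0.5633 Tg.

0.563 Tg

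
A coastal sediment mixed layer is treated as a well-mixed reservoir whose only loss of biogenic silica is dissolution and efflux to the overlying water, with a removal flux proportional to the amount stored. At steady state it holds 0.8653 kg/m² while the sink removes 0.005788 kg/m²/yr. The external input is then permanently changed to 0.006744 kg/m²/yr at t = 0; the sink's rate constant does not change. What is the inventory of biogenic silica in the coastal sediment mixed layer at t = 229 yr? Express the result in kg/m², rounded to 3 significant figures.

τ = M₀/F₀ = 0.8653/0.005788 = 149.5 yr; rate constant k = 1/τ.
New steady state M_∞ = F₁/k = F₁·τ = 0.006744 × 149.5 = 1.0082 kg/m².
M(t) = M_∞ + (M₀ − M_∞)·e^(−t/τ); t/τ = 229/149.5 = 1.532, so e^(−t/τ) = 0.2161.
M(t) = 1.0082 − 0.1429 × 0.2161 = 0.97733 kg/m².

0.977 kg/m²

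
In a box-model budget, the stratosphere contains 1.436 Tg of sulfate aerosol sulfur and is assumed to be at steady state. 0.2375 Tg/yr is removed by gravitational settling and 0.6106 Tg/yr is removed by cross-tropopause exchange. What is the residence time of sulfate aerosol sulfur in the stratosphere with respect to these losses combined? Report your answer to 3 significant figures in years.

1.69 yr

Total removal = 0.2375 + 0.6106 = 0.84810 Tg/yr.
τ = M / ΣF_out = 1.436 / 0.84810 = 1.693 yr.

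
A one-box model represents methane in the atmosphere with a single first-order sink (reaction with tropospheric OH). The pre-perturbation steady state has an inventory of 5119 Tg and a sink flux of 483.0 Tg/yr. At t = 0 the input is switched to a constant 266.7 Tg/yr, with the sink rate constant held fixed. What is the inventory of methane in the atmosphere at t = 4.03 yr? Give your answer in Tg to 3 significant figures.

τ = M₀/F₀ = 5119/483.0 = 10.60 yr; rate constant k = 1/τ.
New steady state M_∞ = F₁/k = F₁·τ = 266.7 × 10.60 = 2826.6 Tg.
M(t) = M_∞ + (M₀ − M_∞)·e^(−t/τ); t/τ = 4.03/10.60 = 0.3802, so e^(−t/τ) = 0.6837.
M(t) = 2826.6 + 2292 × 0.6837 = 4393.9 Tg.

4390 Tg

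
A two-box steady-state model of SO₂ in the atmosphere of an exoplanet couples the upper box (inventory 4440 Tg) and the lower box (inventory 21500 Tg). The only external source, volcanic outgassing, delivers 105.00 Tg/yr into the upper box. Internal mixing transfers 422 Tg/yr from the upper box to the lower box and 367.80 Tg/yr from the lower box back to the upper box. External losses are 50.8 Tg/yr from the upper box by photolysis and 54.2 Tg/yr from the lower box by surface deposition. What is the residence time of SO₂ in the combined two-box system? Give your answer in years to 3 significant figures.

Residence time in the combined system uses the total inventory and the total *external* removal — internal exchanges between the two boxes cancel.
M_total = 4440 + 21500 = 25940 Tg.
ΣF_external_out = 50.8 + 54.2 = 105.00 Tg/yr.
τ = M_total / ΣF_ext = 25940 / 105.00 = 247.0 yr.

247 yr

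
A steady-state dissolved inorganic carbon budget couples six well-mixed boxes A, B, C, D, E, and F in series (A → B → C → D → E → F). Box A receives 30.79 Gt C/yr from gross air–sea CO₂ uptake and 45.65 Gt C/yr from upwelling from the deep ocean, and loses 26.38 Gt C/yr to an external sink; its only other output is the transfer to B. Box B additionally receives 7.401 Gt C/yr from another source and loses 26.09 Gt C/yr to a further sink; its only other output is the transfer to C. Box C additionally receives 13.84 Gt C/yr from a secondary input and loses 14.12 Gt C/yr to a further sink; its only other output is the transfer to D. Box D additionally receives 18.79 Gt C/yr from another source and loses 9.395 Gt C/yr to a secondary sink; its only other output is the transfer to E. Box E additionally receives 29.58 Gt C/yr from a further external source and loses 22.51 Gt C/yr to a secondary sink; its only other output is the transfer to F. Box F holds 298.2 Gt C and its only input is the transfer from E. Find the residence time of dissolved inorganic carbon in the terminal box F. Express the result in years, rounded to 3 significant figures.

6.27 yr

Box A: F(A→B) = (30.79 + 45.65) − 26.38 = 50.060 Gt C/yr.
Box B: F(B→C) = (50.060 + 7.401) − 26.09 = 31.371 Gt C/yr.
Box C: F(C→D) = (31.371 + 13.84) − 14.12 = 31.091 Gt C/yr.
Box D: F(D→E) = (31.091 + 18.79) − 9.395 = 40.486 Gt C/yr.
Box E: F(E→F) = (40.486 + 29.58) − 22.51 = 47.556 Gt C/yr.
Box F throughput = its input = 47.556 Gt C/yr; τ = 298.2 / 47.556 = 6.271 yr.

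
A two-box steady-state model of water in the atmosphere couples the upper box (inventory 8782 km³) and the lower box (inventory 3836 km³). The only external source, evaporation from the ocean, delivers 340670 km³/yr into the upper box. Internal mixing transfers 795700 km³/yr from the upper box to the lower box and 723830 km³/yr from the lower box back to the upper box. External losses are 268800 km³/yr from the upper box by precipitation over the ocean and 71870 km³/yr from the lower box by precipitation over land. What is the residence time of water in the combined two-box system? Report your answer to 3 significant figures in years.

Treat the two boxes together as one reservoir: the mixing fluxes between them are internal recycling, so τ = ΣM / Σ(external losses).
M_total = 8782 + 3836 = 12618 km³.
ΣF_external_out = 268800 + 71870 = 340670 km³/yr.
τ = M_total / ΣF_ext = 12618 / 340670 = 0.03704 yr.

0.0370 yr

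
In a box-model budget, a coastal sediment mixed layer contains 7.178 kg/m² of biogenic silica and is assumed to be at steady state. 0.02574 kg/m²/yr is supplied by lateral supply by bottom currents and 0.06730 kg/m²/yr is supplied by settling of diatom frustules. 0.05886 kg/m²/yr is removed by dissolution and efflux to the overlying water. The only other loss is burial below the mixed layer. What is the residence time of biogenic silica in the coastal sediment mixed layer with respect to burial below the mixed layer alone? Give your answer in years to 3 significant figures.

210 yr

At steady state ΣF_in = ΣF_out.
ΣF_in = 0.02574 + 0.06730 = 0.093040 kg/m²/yr.
Burial below the mixed layer flux = ΣF_in − (0.05886) = 0.093040 − 0.05886 = 0.03418 kg/m²/yr.
τ = M / F = 7.178 / 0.03418 = 210.0 yr.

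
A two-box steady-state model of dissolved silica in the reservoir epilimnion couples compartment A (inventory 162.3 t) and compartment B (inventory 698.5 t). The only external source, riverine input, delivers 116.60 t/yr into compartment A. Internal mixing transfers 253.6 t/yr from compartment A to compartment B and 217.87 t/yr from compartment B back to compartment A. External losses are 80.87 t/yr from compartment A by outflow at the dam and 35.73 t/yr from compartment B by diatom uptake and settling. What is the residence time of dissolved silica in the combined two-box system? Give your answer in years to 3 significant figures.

7.38 yr

For the system as a whole, the A↔B exchange is internal and contributes nothing to the throughput; only the external sinks remove mass.
M_total = 162.3 + 698.5 = 860.80 t.
ΣF_external_out = 80.87 + 35.73 = 116.60 t/yr.
τ = M_total / ΣF_ext = 860.80 / 116.60 = 7.383 yr.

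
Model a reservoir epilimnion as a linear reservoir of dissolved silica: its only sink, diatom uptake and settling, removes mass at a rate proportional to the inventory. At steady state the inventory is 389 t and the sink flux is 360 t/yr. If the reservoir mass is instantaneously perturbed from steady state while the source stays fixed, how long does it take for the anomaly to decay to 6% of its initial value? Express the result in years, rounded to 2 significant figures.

For a linear reservoir the anomaly decays as exp(−t/τ) with τ = M/F = 389/360 = 1.081 yr.
exp(−t/τ) = 0.06 ⇒ t = −τ ln(0.06) = 1.081 × 2.813 = 3.040 yr.

3.0 yr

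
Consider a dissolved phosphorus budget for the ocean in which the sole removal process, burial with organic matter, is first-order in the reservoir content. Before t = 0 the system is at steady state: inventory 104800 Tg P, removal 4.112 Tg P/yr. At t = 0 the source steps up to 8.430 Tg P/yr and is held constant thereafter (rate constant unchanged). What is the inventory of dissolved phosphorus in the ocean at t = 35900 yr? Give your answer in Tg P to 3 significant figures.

Residence time τ = M₀/F₀ = 25490 yr. The eventual steady state is M_∞ = M₀·(F₁/F₀) = 104800 × 8.430/4.112 = 214850 Tg P.
The anomaly ΔM(t) = M(t) − M_∞ decays as ΔM₀·e^(−t/τ) with ΔM₀ = 104800 − 214850 = −110100 Tg P.
At t = 35900 yr, e^(−t/τ) = e^(−1.409) = 0.2445, so ΔM = −26910 Tg P and M = 214850 − 26910 = 187940 Tg P.

188000 Tg P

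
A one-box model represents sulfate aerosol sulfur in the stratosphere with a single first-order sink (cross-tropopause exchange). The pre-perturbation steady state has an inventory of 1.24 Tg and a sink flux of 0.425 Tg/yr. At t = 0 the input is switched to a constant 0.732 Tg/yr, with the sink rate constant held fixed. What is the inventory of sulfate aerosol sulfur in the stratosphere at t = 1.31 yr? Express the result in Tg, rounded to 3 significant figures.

1.56 Tg

τ = M₀/F₀ = 1.24/0.425 = 2.918 yr; rate constant k = 1/τ.
New steady state M_∞ = F₁/k = F₁·τ = 0.732 × 2.918 = 2.1357 Tg.
M(t) = M_∞ + (M₀ − M_∞)·e^(−t/τ); t/τ = 1.31/2.918 = 0.4490, so e^(−t/τ) = 0.6383.
M(t) = 2.1357 − 0.8957 × 0.6383 = 1.5640 Tg.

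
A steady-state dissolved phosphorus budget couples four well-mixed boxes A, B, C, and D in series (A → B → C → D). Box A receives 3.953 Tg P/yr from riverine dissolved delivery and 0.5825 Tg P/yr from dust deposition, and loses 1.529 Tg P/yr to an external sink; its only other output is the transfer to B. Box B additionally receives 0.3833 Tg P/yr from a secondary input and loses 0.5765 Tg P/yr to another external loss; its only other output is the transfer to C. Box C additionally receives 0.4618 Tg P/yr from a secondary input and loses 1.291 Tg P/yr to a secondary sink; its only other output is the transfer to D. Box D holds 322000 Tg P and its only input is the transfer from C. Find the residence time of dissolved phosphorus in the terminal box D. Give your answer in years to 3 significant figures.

Box A: F(A→B) = (3.953 + 0.5825) − 1.529 = 3.0065 Tg P/yr.
Box B: F(B→C) = (3.0065 + 0.3833) − 0.5765 = 2.8133 Tg P/yr.
Box C: F(C→D) = (2.8133 + 0.4618) − 1.291 = 1.9841 Tg P/yr.
Box D throughput = its input = 1.9841 Tg P/yr; τ = 322000 / 1.9841 = 162300 yr.

162000 yr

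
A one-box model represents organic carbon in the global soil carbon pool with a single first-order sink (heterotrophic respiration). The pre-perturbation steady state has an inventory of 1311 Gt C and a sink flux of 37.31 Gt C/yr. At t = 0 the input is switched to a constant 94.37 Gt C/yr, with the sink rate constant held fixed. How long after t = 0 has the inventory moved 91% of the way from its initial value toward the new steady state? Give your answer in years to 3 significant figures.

τ = M₀/F₀ = 1311/37.31 = 35.14 yr.
The remaining gap fraction is e^(−t/τ); 91% covered ⇒ e^(−t/τ) = 0.0900.
t = −τ ln(0.0900) = 35.14 × 2.408 = 84.61 yr.

84.6 yr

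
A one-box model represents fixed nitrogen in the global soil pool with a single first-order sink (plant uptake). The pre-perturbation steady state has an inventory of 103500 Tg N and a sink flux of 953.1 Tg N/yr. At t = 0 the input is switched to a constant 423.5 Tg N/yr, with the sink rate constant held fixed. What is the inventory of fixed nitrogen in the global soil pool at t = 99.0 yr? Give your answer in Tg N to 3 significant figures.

69100 Tg N

Residence time τ = M₀/F₀ = 108.6 yr. The eventual steady state is M_∞ = M₀·(F₁/F₀) = 103500 × 423.5/953.1 = 45989 Tg N.
The anomaly ΔM(t) = M(t) − M_∞ decays as ΔM₀·e^(−t/τ) with ΔM₀ = 103500 − 45989 = 57510 Tg N.
At t = 99.0 yr, e^(−t/τ) = e^(−0.9117) = 0.4019, so ΔM = 23110 Tg N and M = 45989 + 23110 = 69100 Tg N.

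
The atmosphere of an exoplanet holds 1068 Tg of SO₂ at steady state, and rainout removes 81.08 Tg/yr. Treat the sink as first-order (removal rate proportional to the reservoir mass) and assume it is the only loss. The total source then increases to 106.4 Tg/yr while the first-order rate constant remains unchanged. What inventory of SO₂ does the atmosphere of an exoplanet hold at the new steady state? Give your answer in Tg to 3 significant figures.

1400 Tg

Rate constant k = F/M = 81.08 / 1068 = 0.07592 yr⁻¹.
At the new steady state, source = k·M_new ⇒ M_new = 106.4 / 0.07592 = 1402 Tg.
(Equivalently M_new = M × F_new/F_old = 1068 × 106.4/81.08.)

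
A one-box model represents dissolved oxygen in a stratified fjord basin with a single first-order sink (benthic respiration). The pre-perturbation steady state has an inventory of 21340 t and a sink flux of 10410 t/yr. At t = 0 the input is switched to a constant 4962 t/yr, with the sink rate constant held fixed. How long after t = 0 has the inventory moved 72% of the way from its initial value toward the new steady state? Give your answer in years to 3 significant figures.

2.61 yr

τ = M₀/F₀ = 21340/10410 = 2.050 yr.
The remaining gap fraction is e^(−t/τ); 72% covered ⇒ e^(−t/τ) = 0.280.
t = −τ ln(0.280) = 2.050 × 1.273 = 2.610 yr.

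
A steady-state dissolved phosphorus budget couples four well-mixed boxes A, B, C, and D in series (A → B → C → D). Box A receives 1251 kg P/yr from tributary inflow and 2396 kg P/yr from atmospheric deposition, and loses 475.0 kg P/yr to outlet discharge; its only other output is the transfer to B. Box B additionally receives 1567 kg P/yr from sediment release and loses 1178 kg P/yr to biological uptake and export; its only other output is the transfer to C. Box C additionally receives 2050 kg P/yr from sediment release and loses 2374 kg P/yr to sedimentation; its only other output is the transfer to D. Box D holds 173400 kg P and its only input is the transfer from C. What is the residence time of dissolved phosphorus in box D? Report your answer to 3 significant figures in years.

Box A: F(A→B) = (1251 + 2396) − 475.0 = 3172.0 kg P/yr.
Box B: F(B→C) = (3172.0 + 1567) − 1178 = 3561.0 kg P/yr.
Box C: F(C→D) = (3561.0 + 2050) − 2374 = 3237.0 kg P/yr.
Box D throughput = its input = 3237.0 kg P/yr; τ = 173400 / 3237.0 = 53.57 yr.

53.6 yr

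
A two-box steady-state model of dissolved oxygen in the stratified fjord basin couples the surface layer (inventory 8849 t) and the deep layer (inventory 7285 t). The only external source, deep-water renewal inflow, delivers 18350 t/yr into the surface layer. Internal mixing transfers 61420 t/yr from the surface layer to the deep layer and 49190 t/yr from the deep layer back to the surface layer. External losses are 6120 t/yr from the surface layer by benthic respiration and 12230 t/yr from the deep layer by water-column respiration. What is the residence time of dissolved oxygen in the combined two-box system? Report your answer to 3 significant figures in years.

Treat the two boxes together as one reservoir: the mixing fluxes between them are internal recycling, so τ = ΣM / Σ(external losses).
M_total = 8849 + 7285 = 16134 t.
ΣF_external_out = 6120 + 12230 = 18350 t/yr.
τ = M_total / ΣF_ext = 16134 / 18350 = 0.8792 yr.

0.879 yr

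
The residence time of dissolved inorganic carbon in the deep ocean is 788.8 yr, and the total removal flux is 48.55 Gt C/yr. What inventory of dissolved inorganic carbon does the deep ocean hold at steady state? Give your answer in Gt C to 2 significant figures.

38000 Gt C

τ = M/F ⇒ M = τ × F = 788.8 × 48.55 = 38300 Gt C.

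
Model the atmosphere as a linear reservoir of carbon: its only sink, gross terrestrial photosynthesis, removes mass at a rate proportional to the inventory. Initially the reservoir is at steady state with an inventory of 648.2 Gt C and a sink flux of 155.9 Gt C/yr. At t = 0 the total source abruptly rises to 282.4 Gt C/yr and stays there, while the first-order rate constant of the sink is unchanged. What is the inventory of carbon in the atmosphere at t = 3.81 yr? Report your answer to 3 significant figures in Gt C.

964 Gt C

τ = M₀/F₀ = 648.2/155.9 = 4.158 yr; rate constant k = 1/τ.
New steady state M_∞ = F₁/k = F₁·τ = 282.4 × 4.158 = 1174.2 Gt C.
M(t) = M_∞ + (M₀ − M_∞)·e^(−t/τ); t/τ = 3.81/4.158 = 0.9164, so e^(−t/τ) = 0.4000.
M(t) = 1174.2 − 526.0 × 0.4000 = 963.79 Gt C.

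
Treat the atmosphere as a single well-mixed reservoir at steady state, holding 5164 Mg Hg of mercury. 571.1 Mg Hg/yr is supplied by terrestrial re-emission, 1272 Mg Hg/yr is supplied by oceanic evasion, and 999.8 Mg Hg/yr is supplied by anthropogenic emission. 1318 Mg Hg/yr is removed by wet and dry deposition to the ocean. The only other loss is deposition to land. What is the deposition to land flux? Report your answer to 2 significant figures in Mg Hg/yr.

At steady state ΣF_in = ΣF_out.
ΣF_in = 571.1 + 1272 + 999.8 = 2842.9 Mg Hg/yr.
Deposition to land flux = ΣF_in − (1318) = 2842.9 − 1318 = 1525 Mg Hg/yr.

1500 Mg Hg/yr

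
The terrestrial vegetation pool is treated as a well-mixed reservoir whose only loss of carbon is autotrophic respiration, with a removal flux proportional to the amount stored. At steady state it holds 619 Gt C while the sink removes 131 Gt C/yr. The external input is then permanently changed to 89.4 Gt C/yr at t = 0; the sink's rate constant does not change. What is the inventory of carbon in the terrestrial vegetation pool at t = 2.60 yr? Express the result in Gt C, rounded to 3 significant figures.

536 Gt C

Residence time τ = M₀/F₀ = 4.725 yr. The eventual steady state is M_∞ = M₀·(F₁/F₀) = 619 × 89.4/131 = 422.43 Gt C.
The anomaly ΔM(t) = M(t) − M_∞ decays as ΔM₀·e^(−t/τ) with ΔM₀ = 619 − 422.43 = 196.6 Gt C.
At t = 2.60 yr, e^(−t/τ) = e^(−0.5502) = 0.5768, so ΔM = 113.4 Gt C and M = 422.43 + 113.4 = 535.81 Gt C.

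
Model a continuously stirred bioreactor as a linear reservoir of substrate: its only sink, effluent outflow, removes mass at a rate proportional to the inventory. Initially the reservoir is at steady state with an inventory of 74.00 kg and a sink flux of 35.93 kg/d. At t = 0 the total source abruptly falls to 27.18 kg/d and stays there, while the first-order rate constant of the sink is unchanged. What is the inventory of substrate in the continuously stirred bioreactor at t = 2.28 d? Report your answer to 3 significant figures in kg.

τ = M₀/F₀ = 74.00/35.93 = 2.060 d; rate constant k = 1/τ.
New steady state M_∞ = F₁/k = F₁·τ = 27.18 × 2.060 = 55.979 kg.
M(t) = M_∞ + (M₀ − M_∞)·e^(−t/τ); t/τ = 2.28/2.060 = 1.107, so e^(−t/τ) = 0.3305.
M(t) = 55.979 + 18.02 × 0.3305 = 61.936 kg.

61.9 kg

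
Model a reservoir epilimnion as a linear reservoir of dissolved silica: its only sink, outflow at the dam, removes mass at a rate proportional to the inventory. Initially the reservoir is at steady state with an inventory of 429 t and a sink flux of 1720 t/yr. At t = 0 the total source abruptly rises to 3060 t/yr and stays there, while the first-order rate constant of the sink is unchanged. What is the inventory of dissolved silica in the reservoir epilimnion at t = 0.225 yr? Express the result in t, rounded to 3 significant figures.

628 t

The sink rate constant is k = F₀/M₀ = 1720/429 = 4.009 yr⁻¹.
Solving dM/dt = F₁ − kM with M(0) = M₀ gives M(t) = F₁/k + (M₀ − F₁/k)·e^(−kt).
F₁/k = 3060/4.009 = 763.22 t; kt = 4.009 × 0.225 = 0.9021, e^(−kt) = 0.4057.
M(0.225) = 763.22 + (429 − 763.22) × 0.4057 = 763.22 − 135.6 = 627.62 t.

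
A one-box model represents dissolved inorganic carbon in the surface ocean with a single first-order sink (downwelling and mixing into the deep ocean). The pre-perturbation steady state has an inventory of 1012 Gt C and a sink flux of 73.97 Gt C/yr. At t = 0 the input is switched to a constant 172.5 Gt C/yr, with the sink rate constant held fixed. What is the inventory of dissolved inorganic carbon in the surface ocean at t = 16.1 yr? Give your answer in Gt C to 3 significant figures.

1940 Gt C

τ = M₀/F₀ = 1012/73.97 = 13.68 yr; rate constant k = 1/τ.
New steady state M_∞ = F₁/k = F₁·τ = 172.5 × 13.68 = 2360.0 Gt C.
M(t) = M_∞ + (M₀ − M_∞)·e^(−t/τ); t/τ = 16.1/13.68 = 1.177, so e^(−t/τ) = 0.3083.
M(t) = 2360.0 − 1348 × 0.3083 = 1944.5 Gt C.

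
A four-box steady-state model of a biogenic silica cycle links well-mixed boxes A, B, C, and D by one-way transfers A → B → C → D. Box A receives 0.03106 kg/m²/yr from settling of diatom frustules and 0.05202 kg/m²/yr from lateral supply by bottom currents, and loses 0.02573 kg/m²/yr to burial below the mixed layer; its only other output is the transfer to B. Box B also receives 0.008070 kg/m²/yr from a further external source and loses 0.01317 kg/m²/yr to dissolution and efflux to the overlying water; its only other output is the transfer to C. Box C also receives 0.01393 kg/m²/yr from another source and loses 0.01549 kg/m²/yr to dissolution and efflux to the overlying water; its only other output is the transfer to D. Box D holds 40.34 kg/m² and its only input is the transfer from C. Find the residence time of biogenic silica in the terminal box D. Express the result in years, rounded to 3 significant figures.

796 yr

Box A: F(A→B) = (0.03106 + 0.05202) − 0.02573 = 0.057350 kg/m²/yr.
Box B: F(B→C) = (0.057350 + 0.008070) − 0.01317 = 0.052250 kg/m²/yr.
Box C: F(C→D) = (0.052250 + 0.01393) − 0.01549 = 0.050690 kg/m²/yr.
Box D throughput = its input = 0.050690 kg/m²/yr; τ = 40.34 / 0.050690 = 795.8 yr.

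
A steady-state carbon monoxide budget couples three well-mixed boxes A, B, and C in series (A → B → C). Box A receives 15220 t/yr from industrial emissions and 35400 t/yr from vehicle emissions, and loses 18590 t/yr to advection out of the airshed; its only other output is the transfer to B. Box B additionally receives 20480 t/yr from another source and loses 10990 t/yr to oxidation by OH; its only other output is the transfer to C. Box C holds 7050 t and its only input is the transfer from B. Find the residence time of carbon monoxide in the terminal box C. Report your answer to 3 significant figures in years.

Box A: F(A→B) = (15220 + 35400) − 18590 = 32030 t/yr.
Box B: F(B→C) = (32030 + 20480) − 10990 = 41520 t/yr.
Box C throughput = its input = 41520 t/yr; τ = 7050 / 41520 = 0.1698 yr.

0.170 yr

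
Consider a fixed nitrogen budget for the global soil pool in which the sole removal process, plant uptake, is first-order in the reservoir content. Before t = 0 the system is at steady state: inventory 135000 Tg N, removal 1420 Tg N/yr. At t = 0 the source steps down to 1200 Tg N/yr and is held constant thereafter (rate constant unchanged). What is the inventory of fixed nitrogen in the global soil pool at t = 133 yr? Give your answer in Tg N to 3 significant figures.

119000 Tg N

Residence time τ = M₀/F₀ = 95.07 yr. The eventual steady state is M_∞ = M₀·(F₁/F₀) = 135000 × 1200/1420 = 114080 Tg N.
The anomaly ΔM(t) = M(t) − M_∞ decays as ΔM₀·e^(−t/τ) with ΔM₀ = 135000 − 114080 = 20920 Tg N.
At t = 133 yr, e^(−t/τ) = e^(−1.399) = 0.2469, so ΔM = 5163 Tg N and M = 114080 + 5163 = 119250 Tg N.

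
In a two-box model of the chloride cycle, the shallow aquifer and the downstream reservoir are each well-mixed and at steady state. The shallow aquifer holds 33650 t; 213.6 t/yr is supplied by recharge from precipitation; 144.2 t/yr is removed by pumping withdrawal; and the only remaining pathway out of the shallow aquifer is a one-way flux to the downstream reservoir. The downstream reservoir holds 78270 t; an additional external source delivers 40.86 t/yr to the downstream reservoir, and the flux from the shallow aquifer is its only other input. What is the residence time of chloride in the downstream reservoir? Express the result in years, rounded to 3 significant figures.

Balance the shallow aquifer: ΣF_in = 213.60 t/yr.
Flux to the downstream reservoir = ΣF_in − (144.2) = 69.400 t/yr.
Total input to the downstream reservoir = 69.400 + 40.86 = 110.26 t/yr; at steady state this equals its total output.
τ = M / F = 78270 / 110.26 = 709.9 yr.

710 yr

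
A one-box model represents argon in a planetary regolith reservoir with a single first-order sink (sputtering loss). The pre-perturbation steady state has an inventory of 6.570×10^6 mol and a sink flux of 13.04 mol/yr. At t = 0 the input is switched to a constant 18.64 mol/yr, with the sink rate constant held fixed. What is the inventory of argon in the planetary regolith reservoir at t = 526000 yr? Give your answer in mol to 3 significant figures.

The sink rate constant is k = F₀/M₀ = 13.04/6.570×10^6 = 1.985×10^-6 yr⁻¹.
Solving dM/dt = F₁ − kM with M(0) = M₀ gives M(t) = F₁/k + (M₀ − F₁/k)·e^(−kt).
F₁/k = 18.64/1.985×10^-6 = 9.3915×10^6 mol; kt = 1.985×10^-6 × 526000 = 1.044, e^(−kt) = 0.3520.
M(526000) = 9.3915×10^6 + (6.570×10^6 − 9.3915×10^6) × 0.3520 = 9.3915×10^6 − 993300 = 8.3982×10^6 mol.

8.40×10^6 mol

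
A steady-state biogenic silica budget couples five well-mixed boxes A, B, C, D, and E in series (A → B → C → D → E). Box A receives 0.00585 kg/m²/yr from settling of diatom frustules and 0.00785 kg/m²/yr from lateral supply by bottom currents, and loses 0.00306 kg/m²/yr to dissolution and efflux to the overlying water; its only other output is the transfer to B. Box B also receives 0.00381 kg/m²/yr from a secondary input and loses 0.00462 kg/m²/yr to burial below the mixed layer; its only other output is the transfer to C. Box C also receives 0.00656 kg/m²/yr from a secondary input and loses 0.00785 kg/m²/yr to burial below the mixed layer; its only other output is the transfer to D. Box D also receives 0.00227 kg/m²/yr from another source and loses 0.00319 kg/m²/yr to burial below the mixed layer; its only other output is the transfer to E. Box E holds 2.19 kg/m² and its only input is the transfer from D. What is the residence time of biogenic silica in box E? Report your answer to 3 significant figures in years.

287 yr

Box A: F(A→B) = (0.00585 + 0.00785) − 0.00306 = 0.010640 kg/m²/yr.
Box B: F(B→C) = (0.010640 + 0.00381) − 0.00462 = 0.0098300 kg/m²/yr.
Box C: F(C→D) = (0.0098300 + 0.00656) − 0.00785 = 0.0085400 kg/m²/yr.
Box D: F(D→E) = (0.0085400 + 0.00227) − 0.00319 = 0.0076200 kg/m²/yr.
Box E throughput = its input = 0.0076200 kg/m²/yr; τ = 2.19 / 0.0076200 = 287.4 yr.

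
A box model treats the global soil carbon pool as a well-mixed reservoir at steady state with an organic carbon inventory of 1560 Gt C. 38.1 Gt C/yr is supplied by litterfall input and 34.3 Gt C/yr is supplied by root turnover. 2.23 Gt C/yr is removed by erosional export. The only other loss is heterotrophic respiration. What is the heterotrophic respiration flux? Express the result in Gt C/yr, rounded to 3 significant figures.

At steady state ΣF_in = ΣF_out.
ΣF_in = 38.1 + 34.3 = 72.400 Gt C/yr.
Heterotrophic respiration flux = ΣF_in − (2.23) = 72.400 − 2.230 = 70.17 Gt C/yr.

70.2 Gt C/yr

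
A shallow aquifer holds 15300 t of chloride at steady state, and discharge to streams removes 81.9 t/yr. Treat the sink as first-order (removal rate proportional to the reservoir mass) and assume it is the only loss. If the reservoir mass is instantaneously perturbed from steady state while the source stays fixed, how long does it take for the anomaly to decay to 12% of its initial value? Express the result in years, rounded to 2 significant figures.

For a linear reservoir the anomaly decays as exp(−t/τ) with τ = M/F = 15300/81.9 = 186.8 yr.
exp(−t/τ) = 0.12 ⇒ t = −τ ln(0.12) = 186.8 × 2.120 = 396.1 yr.

400 yr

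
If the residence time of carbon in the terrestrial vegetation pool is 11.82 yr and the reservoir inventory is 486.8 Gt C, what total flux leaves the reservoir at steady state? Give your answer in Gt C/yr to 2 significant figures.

F = M / τ = 486.8 / 11.82 = 41.18 Gt C/yr.

41 Gt C/yr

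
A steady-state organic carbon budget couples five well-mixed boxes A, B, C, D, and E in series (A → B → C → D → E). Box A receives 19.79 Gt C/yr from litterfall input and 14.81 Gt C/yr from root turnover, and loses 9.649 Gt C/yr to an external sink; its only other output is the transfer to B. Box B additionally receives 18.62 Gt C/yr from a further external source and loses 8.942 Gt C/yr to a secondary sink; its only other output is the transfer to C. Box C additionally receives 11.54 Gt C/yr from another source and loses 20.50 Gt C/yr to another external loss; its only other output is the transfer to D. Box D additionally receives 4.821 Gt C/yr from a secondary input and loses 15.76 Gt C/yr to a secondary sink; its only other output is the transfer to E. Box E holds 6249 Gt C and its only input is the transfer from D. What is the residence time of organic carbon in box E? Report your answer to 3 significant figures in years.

424 yr

Box A: F(A→B) = (19.79 + 14.81) − 9.649 = 24.951 Gt C/yr.
Box B: F(B→C) = (24.951 + 18.62) − 8.942 = 34.629 Gt C/yr.
Box C: F(C→D) = (34.629 + 11.54) − 20.50 = 25.669 Gt C/yr.
Box D: F(D→E) = (25.669 + 4.821) − 15.76 = 14.730 Gt C/yr.
Box E throughput = its input = 14.730 Gt C/yr; τ = 6249 / 14.730 = 424.2 yr.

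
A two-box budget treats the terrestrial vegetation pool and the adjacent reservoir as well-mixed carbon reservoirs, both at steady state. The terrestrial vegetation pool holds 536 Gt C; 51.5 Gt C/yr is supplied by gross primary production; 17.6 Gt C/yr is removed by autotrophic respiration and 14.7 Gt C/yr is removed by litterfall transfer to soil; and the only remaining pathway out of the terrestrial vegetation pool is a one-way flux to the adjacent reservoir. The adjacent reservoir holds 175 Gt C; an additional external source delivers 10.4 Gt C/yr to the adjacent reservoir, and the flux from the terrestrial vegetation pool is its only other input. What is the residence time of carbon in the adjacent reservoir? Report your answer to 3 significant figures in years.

5.91 yr

Balance the terrestrial vegetation pool: ΣF_in = 51.500 Gt C/yr.
Flux to the adjacent reservoir = ΣF_in − (17.6 + 14.7) = 19.200 Gt C/yr.
Total input to the adjacent reservoir = 19.200 + 10.4 = 29.600 Gt C/yr; at steady state this equals its total output.
τ = M / F = 175 / 29.600 = 5.912 yr.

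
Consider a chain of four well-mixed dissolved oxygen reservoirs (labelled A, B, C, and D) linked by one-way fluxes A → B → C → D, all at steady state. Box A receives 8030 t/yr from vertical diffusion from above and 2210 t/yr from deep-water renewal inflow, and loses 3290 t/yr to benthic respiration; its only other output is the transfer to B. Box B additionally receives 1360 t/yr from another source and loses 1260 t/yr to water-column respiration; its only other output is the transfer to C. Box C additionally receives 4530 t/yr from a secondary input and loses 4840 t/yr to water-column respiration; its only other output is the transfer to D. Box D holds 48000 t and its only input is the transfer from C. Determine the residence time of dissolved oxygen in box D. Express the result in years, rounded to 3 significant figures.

7.12 yr

Box A: F(A→B) = (8030 + 2210) − 3290 = 6950.0 t/yr.
Box B: F(B→C) = (6950.0 + 1360) − 1260 = 7050.0 t/yr.
Box C: F(C→D) = (7050.0 + 4530) − 4840 = 6740.0 t/yr.
Box D throughput = its input = 6740.0 t/yr; τ = 48000 / 6740.0 = 7.122 yr.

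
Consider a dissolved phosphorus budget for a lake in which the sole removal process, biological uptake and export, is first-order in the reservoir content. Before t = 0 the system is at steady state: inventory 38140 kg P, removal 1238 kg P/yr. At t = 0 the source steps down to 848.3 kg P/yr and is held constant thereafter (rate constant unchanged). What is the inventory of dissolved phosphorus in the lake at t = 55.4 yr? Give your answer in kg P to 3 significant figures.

28100 kg P

τ = M₀/F₀ = 38140/1238 = 30.81 yr; rate constant k = 1/τ.
New steady state M_∞ = F₁/k = F₁·τ = 848.3 × 30.81 = 26134 kg P.
M(t) = M_∞ + (M₀ − M_∞)·e^(−t/τ); t/τ = 55.4/30.81 = 1.798, so e^(−t/τ) = 0.1656.
M(t) = 26134 + 12010 × 0.1656 = 28122 kg P.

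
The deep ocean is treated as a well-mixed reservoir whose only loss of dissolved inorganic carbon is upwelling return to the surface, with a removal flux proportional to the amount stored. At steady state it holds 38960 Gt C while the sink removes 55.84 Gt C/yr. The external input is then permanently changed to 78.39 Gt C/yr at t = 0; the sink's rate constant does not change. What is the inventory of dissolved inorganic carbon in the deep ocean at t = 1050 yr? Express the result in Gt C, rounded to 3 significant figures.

Residence time τ = M₀/F₀ = 697.7 yr. The eventual steady state is M_∞ = M₀·(F₁/F₀) = 38960 × 78.39/55.84 = 54693 Gt C.
The anomaly ΔM(t) = M(t) − M_∞ decays as ΔM₀·e^(−t/τ) with ΔM₀ = 38960 − 54693 = −15730 Gt C.
At t = 1050 yr, e^(−t/τ) = e^(−1.505) = 0.2220, so ΔM = −3493 Gt C and M = 54693 − 3493 = 51200 Gt C.

51200 Gt C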